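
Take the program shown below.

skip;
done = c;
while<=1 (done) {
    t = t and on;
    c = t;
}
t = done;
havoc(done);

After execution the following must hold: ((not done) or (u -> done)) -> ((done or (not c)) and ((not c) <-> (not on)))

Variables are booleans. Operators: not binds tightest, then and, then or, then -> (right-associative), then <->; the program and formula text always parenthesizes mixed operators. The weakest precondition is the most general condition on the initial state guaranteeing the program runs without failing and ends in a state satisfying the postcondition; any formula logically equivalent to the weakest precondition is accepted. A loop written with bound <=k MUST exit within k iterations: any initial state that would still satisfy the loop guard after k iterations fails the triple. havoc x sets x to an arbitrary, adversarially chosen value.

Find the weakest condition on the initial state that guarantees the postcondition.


Working backward. After the program, ((not done) or (u -> done)) -> ((done or (not c)) and ((not c) <-> (not on))) must hold.
Before havoc done: ((not c) <-> (not on)) and (not c)
Before t := done: ((not c) <-> (not on)) and (not c)
Before the loop (bound <=1), unroll the exhaustion recursion (WP_0 = exit-now case; WP_j = one more guarded iteration, up to j = 1):
  WP_0: (not done) and ((not c) <-> (not on)) and (not c)
  WP_1: (done -> ((not done) and ((not (t and on)) <-> (not on)) and (not (t and on)))) and ((not done) -> (((not c) <-> (not on)) and (not c)))
So before the loop: (done -> ((not done) and ((not (t and on)) <-> (not on)) and (not (t and on)))) and ((not done) -> (((not c) <-> (not on)) and (not c)))
Before done := c: (c -> ((not c) and ((not (t and on)) <-> (not on)) and (not (t and on)))) and ((not c) -> (((not c) <-> (not on)) and (not c)))
Before skip: (c -> ((not c) and ((not (t and on)) <-> (not on)) and (not (t and on)))) and ((not c) -> (((not c) <-> (not on)) and (not c)))
Answer: WP = (c -> ((not c) and ((not (t and on)) <-> (not on)) and (not (t and on)))) and ((not c) -> (((not c) <-> (not on)) and (not c)))


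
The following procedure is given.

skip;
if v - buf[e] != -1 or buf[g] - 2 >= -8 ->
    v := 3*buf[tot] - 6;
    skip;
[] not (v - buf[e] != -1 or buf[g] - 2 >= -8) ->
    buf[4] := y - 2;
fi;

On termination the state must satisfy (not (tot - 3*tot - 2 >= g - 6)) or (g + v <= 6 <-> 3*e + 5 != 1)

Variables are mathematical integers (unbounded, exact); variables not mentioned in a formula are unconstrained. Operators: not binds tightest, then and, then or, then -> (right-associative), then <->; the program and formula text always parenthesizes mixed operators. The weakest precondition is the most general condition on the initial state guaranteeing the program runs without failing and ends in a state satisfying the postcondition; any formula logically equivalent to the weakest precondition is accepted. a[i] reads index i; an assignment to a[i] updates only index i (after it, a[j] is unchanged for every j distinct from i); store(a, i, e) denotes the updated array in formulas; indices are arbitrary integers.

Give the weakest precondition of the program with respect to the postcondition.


Working backward. After the program, the postcondition (not (tot - 3*tot - 2 >= g - 6)) or (g + v <= 6 <-> 3*e + 5 != 1) must hold; in canonical form it is (not (g + 2*tot <= 4)) or (g + v <= 6 <-> 3*e != -4).
Then branch requires (not (g + 2*tot <= 4)) or (3*buf[tot] + g <= 12 <-> 3*e != -4); else branch requires (not (g + 2*tot <= 4)) or (g + v <= 6 <-> 3*e != -4).
Before the if: ((v != buf[e] - 1 or buf[g] >= -6) -> ((not (g + 2*tot <= 4)) or (3*buf[tot] + g <= 12 <-> 3*e != -4))) and ((not (v != buf[e] - 1 or buf[g] >= -6)) -> ((not (g + 2*tot <= 4)) or (g + v <= 6 <-> 3*e != -4)))
Before skip: ((v != buf[e] - 1 or buf[g] >= -6) -> ((not (g + 2*tot <= 4)) or (3*buf[tot] + g <= 12 <-> 3*e != -4))) and ((not (v != buf[e] - 1 or buf[g] >= -6)) -> ((not (g + 2*tot <= 4)) or (g + v <= 6 <-> 3*e != -4)))
Answer: WP = ((v != buf[e] - 1 or buf[g] >= -6) -> ((not (g + 2*tot <= 4)) or (3*buf[tot] + g <= 12 <-> 3*e != -4))) and ((not (v != buf[e] - 1 or buf[g] >= -6)) -> ((not (g + 2*tot <= 4)) or (g + v <= 6 <-> 3*e != -4)))


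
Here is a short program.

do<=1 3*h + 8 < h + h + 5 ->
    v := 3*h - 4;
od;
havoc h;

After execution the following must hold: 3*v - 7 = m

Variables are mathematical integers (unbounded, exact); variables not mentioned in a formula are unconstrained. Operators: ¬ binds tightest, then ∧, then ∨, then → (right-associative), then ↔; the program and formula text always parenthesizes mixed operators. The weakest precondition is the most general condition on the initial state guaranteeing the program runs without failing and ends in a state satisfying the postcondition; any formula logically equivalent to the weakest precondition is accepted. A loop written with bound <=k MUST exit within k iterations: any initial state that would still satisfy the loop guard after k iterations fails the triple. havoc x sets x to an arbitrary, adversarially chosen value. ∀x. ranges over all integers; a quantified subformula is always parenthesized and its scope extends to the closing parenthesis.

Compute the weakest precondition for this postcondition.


Working backward. After the program, the postcondition 3*v - 7 = m must hold; in canonical form it is 3*v = m + 7.
Before havoc h: 3*v = m + 7
Before the loop (bound <=1), unroll the exhaustion recursion (WP_0 = exit-now case; WP_j = one more guarded iteration, up to j = 1):
  WP_0: (¬(h < -3)) ∧ 3*v = m + 7
  WP_1: (h < -3 → ((¬(h < -3)) ∧ 9*h = m + 19)) ∧ ((¬(h < -3)) → 3*v = m + 7)
So before the loop: (h < -3 → ((¬(h < -3)) ∧ 9*h = m + 19)) ∧ ((¬(h < -3)) → 3*v = m + 7)
Answer: WP = (h < -3 → ((¬(h < -3)) ∧ 9*h = m + 19)) ∧ ((¬(h < -3)) → 3*v = m + 7)


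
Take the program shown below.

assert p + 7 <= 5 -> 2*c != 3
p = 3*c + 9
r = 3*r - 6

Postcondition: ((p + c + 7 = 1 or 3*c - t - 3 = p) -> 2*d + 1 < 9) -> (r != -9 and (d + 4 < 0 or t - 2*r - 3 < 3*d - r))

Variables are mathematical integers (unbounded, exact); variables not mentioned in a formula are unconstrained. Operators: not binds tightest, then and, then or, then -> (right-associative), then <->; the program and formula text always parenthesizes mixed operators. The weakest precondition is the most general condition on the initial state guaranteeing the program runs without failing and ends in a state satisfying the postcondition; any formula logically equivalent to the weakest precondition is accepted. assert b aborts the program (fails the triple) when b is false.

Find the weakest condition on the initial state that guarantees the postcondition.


Working backward. After the program, the postcondition ((p + c + 7 = 1 or 3*c - t - 3 = p) -> 2*d + 1 < 9) -> (r != -9 and (d + 4 < 0 or t - 2*r - 3 < 3*d - r)) must hold; in canonical form it is ((c + p = -6 or 3*c = p + t + 3) -> 2*d < 8) -> (r != -9 and (d < -4 or t < 3*d + r + 3)).
Before r := 3*r - 6: ((c + p = -6 or 3*c = p + t + 3) -> 2*d < 8) -> (3*r != -3 and (d < -4 or t < 3*d + 3*r - 3))
Before p := 3*c + 9: ((4*c = -15 or t = -12) -> 2*d < 8) -> (3*r != -3 and (d < -4 or t < 3*d + 3*r - 3))
Before assert p + 7 <= 5 -> 2*c != 3: (p <= -2 -> 2*c != 3) and (((4*c = -15 or t = -12) -> 2*d < 8) -> (3*r != -3 and (d < -4 or t < 3*d + 3*r - 3)))
Answer: WP = (p <= -2 -> 2*c != 3) and (((4*c = -15 or t = -12) -> 2*d < 8) -> (3*r != -3 and (d < -4 or t < 3*d + 3*r - 3)))


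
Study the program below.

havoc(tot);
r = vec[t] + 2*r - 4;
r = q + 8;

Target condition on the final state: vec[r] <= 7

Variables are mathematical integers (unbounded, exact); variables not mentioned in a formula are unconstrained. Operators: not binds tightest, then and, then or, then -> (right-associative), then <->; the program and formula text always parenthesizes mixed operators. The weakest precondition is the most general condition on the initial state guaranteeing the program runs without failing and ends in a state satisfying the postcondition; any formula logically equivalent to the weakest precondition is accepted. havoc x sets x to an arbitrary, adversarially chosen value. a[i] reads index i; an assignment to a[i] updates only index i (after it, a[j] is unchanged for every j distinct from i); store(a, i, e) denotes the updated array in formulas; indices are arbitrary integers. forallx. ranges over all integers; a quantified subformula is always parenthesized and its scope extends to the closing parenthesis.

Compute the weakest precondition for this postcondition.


Working backward. After the program, vec[r] <= 7 must hold.
Before r := q + 8: vec[q + 8] <= 7
Before r := vec[t] + 2*r - 4: vec[q + 8] <= 7
Before havoc tot: vec[q + 8] <= 7
Answer: WP = vec[q + 8] <= 7


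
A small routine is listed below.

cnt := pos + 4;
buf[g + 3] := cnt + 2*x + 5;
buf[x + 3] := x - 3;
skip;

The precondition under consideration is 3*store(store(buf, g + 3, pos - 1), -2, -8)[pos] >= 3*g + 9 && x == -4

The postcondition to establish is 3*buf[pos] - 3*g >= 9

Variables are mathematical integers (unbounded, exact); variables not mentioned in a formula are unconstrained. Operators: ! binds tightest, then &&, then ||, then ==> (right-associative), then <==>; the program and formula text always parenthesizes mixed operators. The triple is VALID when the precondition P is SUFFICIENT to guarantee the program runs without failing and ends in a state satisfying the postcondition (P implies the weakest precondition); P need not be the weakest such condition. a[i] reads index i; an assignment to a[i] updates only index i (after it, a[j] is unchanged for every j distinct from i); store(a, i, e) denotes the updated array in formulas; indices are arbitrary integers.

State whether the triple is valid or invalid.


Working backward. After the program, the postcondition 3*buf[pos] - 3*g >= 9 must hold; in canonical form it is 3*buf[pos] >= 3*g + 9.
Before skip: 3*buf[pos] >= 3*g + 9
Before buf[x + 3] := x - 3: 3*store(buf, x + 3, x - 3)[pos] >= 3*g + 9
Before buf[g + 3] := cnt + 2*x + 5: 3*store(store(buf, g + 3, cnt + 2*x + 5), x + 3, x - 3)[pos] >= 3*g + 9
Before cnt := pos + 4: 3*store(store(buf, g + 3, pos + 2*x + 9), x + 3, x - 3)[pos] >= 3*g + 9
The weakest precondition is 3*store(store(buf, g + 3, pos + 2*x + 9), x + 3, x - 3)[pos] >= 3*g + 9.
Check whether 3*store(store(buf, g + 3, pos - 1), -2, -8)[pos] >= 3*g + 9 && x == -4 implies it.
Countermodel: at the initial state buf = {[-2] = 4, [-1] = -2, elsewhere 4}, g = -5, pos = -1, x = -4, the precondition holds but the weakest precondition fails.
Answer: invalid


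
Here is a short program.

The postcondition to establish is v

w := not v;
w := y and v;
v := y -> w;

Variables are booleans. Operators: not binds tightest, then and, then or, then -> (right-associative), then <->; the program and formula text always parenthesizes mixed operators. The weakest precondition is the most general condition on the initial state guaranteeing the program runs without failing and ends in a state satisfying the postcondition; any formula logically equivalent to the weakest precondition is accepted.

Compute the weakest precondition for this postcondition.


Working backward. After the program, v must hold.
Before v := y -> w: y -> w
Before w := y and v: y -> (y and v)
Before w := not v: y -> (y and v)
Answer: WP = y -> (y and v)


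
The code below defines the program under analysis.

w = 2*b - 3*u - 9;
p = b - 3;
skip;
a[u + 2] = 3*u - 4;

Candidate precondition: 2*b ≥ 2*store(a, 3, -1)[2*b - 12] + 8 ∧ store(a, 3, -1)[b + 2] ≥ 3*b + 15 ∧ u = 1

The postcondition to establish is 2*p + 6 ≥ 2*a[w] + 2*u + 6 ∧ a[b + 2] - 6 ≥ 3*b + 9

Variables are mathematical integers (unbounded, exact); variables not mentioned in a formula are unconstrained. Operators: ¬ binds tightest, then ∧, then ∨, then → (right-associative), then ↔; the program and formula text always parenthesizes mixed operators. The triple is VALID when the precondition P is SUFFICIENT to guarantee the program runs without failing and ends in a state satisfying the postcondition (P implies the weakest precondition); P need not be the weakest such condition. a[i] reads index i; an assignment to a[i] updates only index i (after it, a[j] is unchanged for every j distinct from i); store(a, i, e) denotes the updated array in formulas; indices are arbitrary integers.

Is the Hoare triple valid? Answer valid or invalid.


Working backward. After the program, the postcondition 2*p + 6 ≥ 2*a[w] + 2*u + 6 ∧ a[b + 2] - 6 ≥ 3*b + 9 must hold; in canonical form it is 2*p ≥ 2*a[w] + 2*u ∧ a[b + 2] ≥ 3*b + 15.
Before a[u + 2] := 3*u - 4: 2*p ≥ 2*store(a, u + 2, 3*u - 4)[w] + 2*u ∧ store(a, u + 2, 3*u - 4)[b + 2] ≥ 3*b + 15
Before skip: 2*p ≥ 2*store(a, u + 2, 3*u - 4)[w] + 2*u ∧ store(a, u + 2, 3*u - 4)[b + 2] ≥ 3*b + 15
Before p := b - 3: 2*b ≥ 2*store(a, u + 2, 3*u - 4)[w] + 2*u + 6 ∧ store(a, u + 2, 3*u - 4)[b + 2] ≥ 3*b + 15
Before w := 2*b - 3*u - 9: 2*b ≥ 2*store(a, u + 2, 3*u - 4)[2*b - 3*u - 9] + 2*u + 6 ∧ store(a, u + 2, 3*u - 4)[b + 2] ≥ 3*b + 15
The weakest precondition is 2*b ≥ 2*store(a, u + 2, 3*u - 4)[2*b - 3*u - 9] + 2*u + 6 ∧ store(a, u + 2, 3*u - 4)[b + 2] ≥ 3*b + 15.
Check whether 2*b ≥ 2*store(a, 3, -1)[2*b - 12] + 8 ∧ store(a, 3, -1)[b + 2] ≥ 3*b + 15 ∧ u = 1 implies it.
Every state satisfying the precondition satisfies the weakest precondition: the implication holds.
Answer: valid


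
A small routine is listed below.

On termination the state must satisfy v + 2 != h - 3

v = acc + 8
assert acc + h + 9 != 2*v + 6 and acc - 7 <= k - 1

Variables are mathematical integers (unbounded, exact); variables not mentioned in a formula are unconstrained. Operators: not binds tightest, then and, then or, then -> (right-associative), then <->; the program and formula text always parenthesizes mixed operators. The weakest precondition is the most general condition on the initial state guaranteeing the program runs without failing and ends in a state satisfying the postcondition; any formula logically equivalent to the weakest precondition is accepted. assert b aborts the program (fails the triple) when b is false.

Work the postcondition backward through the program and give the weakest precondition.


Working backward. After the program, the postcondition v + 2 != h - 3 must hold; in canonical form it is v != h - 5.
Before assert acc + h + 9 != 2*v + 6 and acc - 7 <= k - 1: acc + h != 2*v - 3 and acc <= k + 6 and v != h - 5
Before v := acc + 8: h != acc + 13 and acc <= k + 6 and acc != h - 13
Answer: WP = h != acc + 13 and acc <= k + 6 and acc != h - 13


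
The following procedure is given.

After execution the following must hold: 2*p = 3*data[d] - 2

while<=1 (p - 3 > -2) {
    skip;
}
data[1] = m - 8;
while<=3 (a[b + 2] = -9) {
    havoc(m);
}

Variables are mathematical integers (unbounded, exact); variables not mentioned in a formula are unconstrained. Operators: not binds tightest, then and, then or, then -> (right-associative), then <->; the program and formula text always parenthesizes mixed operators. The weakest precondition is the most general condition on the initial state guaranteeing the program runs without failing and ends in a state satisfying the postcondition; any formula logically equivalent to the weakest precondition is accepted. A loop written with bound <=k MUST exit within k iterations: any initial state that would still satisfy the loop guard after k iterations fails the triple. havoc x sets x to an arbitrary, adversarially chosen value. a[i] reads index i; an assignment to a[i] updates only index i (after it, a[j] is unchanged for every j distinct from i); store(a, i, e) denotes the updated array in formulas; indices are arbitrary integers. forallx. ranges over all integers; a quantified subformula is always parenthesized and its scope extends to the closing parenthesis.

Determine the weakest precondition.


Working backward. After the program, 2*p = 3*data[d] - 2 must hold.
Before the loop (bound <=3), unroll the exhaustion recursion (WP_0 = exit-now case; WP_j = one more guarded iteration, up to j = 3):
  WP_0: (not (a[b + 2] = -9)) and 2*p = 3*data[d] - 2
  WP_1: (a[b + 2] = -9 -> ((not (a[b + 2] = -9)) and 2*p = 3*data[d] - 2)) and ((not (a[b + 2] = -9)) -> 2*p = 3*data[d] - 2)
  WP_2: (a[b + 2] = -9 -> ((a[b + 2] = -9 -> ((not (a[b + 2] = -9)) and 2*p = 3*data[d] - 2)) and ((not (a[b + 2] = -9)) -> 2*p = 3*data[d] - 2))) and ((not (a[b + 2] = -9)) -> 2*p = 3*data[d] - 2)
  WP_3: (a[b + 2] = -9 -> ((a[b + 2] = -9 -> ((a[b + 2] = -9 -> ((not (a[b + 2] = -9)) and 2*p = 3*data[d] - 2)) and ((not (a[b + 2] = -9)) -> 2*p = 3*data[d] - 2))) and ((not (a[b + 2] = -9)) -> 2*p = 3*data[d] - 2))) and ((not (a[b + 2] = -9)) -> 2*p = 3*data[d] - 2)
So before the loop: (a[b + 2] = -9 -> ((a[b + 2] = -9 -> ((a[b + 2] = -9 -> ((not (a[b + 2] = -9)) and 2*p = 3*data[d] - 2)) and ((not (a[b + 2] = -9)) -> 2*p = 3*data[d] - 2))) and ((not (a[b + 2] = -9)) -> 2*p = 3*data[d] - 2))) and ((not (a[b + 2] = -9)) -> 2*p = 3*data[d] - 2)
Before data[1] := m - 8: (a[b + 2] = -9 -> ((a[b + 2] = -9 -> ((a[b + 2] = -9 -> ((not (a[b + 2] = -9)) and 2*p = 3*store(data, 1, m - 8)[d] - 2)) and ((not (a[b + 2] = -9)) -> 2*p = 3*store(data, 1, m - 8)[d] - 2))) and ((not (a[b + 2] = -9)) -> 2*p = 3*store(data, 1, m - 8)[d] - 2))) and ((not (a[b + 2] = -9)) -> 2*p = 3*store(data, 1, m - 8)[d] - 2)
Before the loop (bound <=1), unroll the exhaustion recursion (WP_0 = exit-now case; WP_j = one more guarded iteration, up to j = 1):
  WP_0: (not (p > 1)) and (a[b + 2] = -9 -> ((a[b + 2] = -9 -> ((a[b + 2] = -9 -> ((not (a[b + 2] = -9)) and 2*p = 3*store(data, 1, m - 8)[d] - 2)) and ((not (a[b + 2] = -9)) -> 2*p = 3*store(data, 1, m - 8)[d] - 2))) and ((not (a[b + 2] = -9)) -> 2*p = 3*store(data, 1, m - 8)[d] - 2))) and ((not (a[b + 2] = -9)) -> 2*p = 3*store(data, 1, m - 8)[d] - 2)
  WP_1: (p > 1 -> ((not (p > 1)) and (a[b + 2] = -9 -> ((a[b + 2] = -9 -> ((a[b + 2] = -9 -> ((not (a[b + 2] = -9)) and 2*p = 3*store(data, 1, m - 8)[d] - 2)) and ((not (a[b + 2] = -9)) -> 2*p = 3*store(data, 1, m - 8)[d] - 2))) and ((not (a[b + 2] = -9)) -> 2*p = 3*store(data, 1, m - 8)[d] - 2))) and ((not (a[b + 2] = -9)) -> 2*p = 3*store(data, 1, m - 8)[d] - 2))) and ((not (p > 1)) -> ((a[b + 2] = -9 -> ((a[b + 2] = -9 -> ((a[b + 2] = -9 -> ((not (a[b + 2] = -9)) and 2*p = 3*store(data, 1, m - 8)[d] - 2)) and ((not (a[b + 2] = -9)) -> 2*p = 3*store(data, 1, m - 8)[d] - 2))) and ((not (a[b + 2] = -9)) -> 2*p = 3*store(data, 1, m - 8)[d] - 2))) and ((not (a[b + 2] = -9)) -> 2*p = 3*store(data, 1, m - 8)[d] - 2)))
So before the loop: (p > 1 -> ((not (p > 1)) and (a[b + 2] = -9 -> ((a[b + 2] = -9 -> ((a[b + 2] = -9 -> ((not (a[b + 2] = -9)) and 2*p = 3*store(data, 1, m - 8)[d] - 2)) and ((not (a[b + 2] = -9)) -> 2*p = 3*store(data, 1, m - 8)[d] - 2))) and ((not (a[b + 2] = -9)) -> 2*p = 3*store(data, 1, m - 8)[d] - 2))) and ((not (a[b + 2] = -9)) -> 2*p = 3*store(data, 1, m - 8)[d] - 2))) and ((not (p > 1)) -> ((a[b + 2] = -9 -> ((a[b + 2] = -9 -> ((a[b + 2] = -9 -> ((not (a[b + 2] = -9)) and 2*p = 3*store(data, 1, m - 8)[d] - 2)) and ((not (a[b + 2] = -9)) -> 2*p = 3*store(data, 1, m - 8)[d] - 2))) and ((not (a[b + 2] = -9)) -> 2*p = 3*store(data, 1, m - 8)[d] - 2))) and ((not (a[b + 2] = -9)) -> 2*p = 3*store(data, 1, m - 8)[d] - 2)))
Answer: WP = (p > 1 -> ((not (p > 1)) and (a[b + 2] = -9 -> ((a[b + 2] = -9 -> ((a[b + 2] = -9 -> ((not (a[b + 2] = -9)) and 2*p = 3*store(data, 1, m - 8)[d] - 2)) and ((not (a[b + 2] = -9)) -> 2*p = 3*store(data, 1, m - 8)[d] - 2))) and ((not (a[b + 2] = -9)) -> 2*p = 3*store(data, 1, m - 8)[d] - 2))) and ((not (a[b + 2] = -9)) -> 2*p = 3*store(data, 1, m - 8)[d] - 2))) and ((not (p > 1)) -> ((a[b + 2] = -9 -> ((a[b + 2] = -9 -> ((a[b + 2] = -9 -> ((not (a[b + 2] = -9)) and 2*p = 3*store(data, 1, m - 8)[d] - 2)) and ((not (a[b + 2] = -9)) -> 2*p = 3*store(data, 1, m - 8)[d] - 2))) and ((not (a[b + 2] = -9)) -> 2*p = 3*store(data, 1, m - 8)[d] - 2))) and ((not (a[b + 2] = -9)) -> 2*p = 3*store(data, 1, m - 8)[d] - 2)))


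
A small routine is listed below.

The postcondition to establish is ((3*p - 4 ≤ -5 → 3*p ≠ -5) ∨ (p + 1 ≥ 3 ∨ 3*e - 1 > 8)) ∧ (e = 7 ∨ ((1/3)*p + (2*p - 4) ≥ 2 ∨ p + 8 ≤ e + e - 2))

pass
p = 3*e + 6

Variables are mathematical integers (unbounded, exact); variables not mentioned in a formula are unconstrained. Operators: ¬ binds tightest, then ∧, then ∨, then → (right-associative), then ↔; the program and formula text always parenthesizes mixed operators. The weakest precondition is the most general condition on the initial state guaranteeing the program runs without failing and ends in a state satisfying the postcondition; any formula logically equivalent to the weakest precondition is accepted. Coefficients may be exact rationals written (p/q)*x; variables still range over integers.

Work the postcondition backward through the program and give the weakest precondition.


Working backward. After the program, the postcondition ((3*p - 4 ≤ -5 → 3*p ≠ -5) ∨ (p + 1 ≥ 3 ∨ 3*e - 1 > 8)) ∧ (e = 7 ∨ ((1/3)*p + (2*p - 4) ≥ 2 ∨ p + 8 ≤ e + e - 2)) must hold; in canonical form it is ((3*p ≤ -1 → 3*p ≠ -5) ∨ p ≥ 2 ∨ 3*e > 9) ∧ (e = 7 ∨ (7/3)*p ≥ 6 ∨ p ≤ 2*e - 10).
Before p := 3*e + 6: ((9*e ≤ -19 → 9*e ≠ -23) ∨ 3*e ≥ -4 ∨ 3*e > 9) ∧ (e = 7 ∨ 7*e ≥ -8 ∨ e ≤ -16)
Before skip: ((9*e ≤ -19 → 9*e ≠ -23) ∨ 3*e ≥ -4 ∨ 3*e > 9) ∧ (e = 7 ∨ 7*e ≥ -8 ∨ e ≤ -16)
Answer: WP = ((9*e ≤ -19 → 9*e ≠ -23) ∨ 3*e ≥ -4 ∨ 3*e > 9) ∧ (e = 7 ∨ 7*e ≥ -8 ∨ e ≤ -16)


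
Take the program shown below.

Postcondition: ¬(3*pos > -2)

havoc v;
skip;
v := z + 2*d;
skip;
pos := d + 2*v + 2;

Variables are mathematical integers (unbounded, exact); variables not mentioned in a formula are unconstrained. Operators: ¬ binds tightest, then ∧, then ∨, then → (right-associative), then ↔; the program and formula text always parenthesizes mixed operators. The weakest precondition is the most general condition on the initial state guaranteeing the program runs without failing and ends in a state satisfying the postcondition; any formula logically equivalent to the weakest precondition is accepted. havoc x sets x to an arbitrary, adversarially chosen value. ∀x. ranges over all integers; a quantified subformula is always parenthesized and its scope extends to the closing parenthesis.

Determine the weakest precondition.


Working backward. After the program, ¬(3*pos > -2) must hold.
Before pos := d + 2*v + 2: ¬(3*d + 6*v > -8)
Before skip: ¬(3*d + 6*v > -8)
Before v := z + 2*d: ¬(15*d + 6*z > -8)
Before skip: ¬(15*d + 6*z > -8)
Before havoc v: ¬(15*d + 6*z > -8)
Answer: WP = ¬(15*d + 6*z > -8)


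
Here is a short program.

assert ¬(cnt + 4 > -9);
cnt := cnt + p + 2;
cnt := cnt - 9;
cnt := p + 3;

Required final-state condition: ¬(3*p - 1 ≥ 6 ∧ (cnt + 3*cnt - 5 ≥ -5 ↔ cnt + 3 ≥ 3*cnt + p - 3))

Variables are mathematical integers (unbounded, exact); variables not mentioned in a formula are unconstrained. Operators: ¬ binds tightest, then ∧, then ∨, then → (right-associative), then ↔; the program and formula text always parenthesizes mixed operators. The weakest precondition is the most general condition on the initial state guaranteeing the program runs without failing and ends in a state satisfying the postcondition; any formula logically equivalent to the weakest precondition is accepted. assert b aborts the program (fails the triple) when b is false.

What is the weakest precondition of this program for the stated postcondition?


Working backward. After the program, the postcondition ¬(3*p - 1 ≥ 6 ∧ (cnt + 3*cnt - 5 ≥ -5 ↔ cnt + 3 ≥ 3*cnt + p - 3)) must hold; in canonical form it is ¬(3*p ≥ 7 ∧ (4*cnt ≥ 0 ↔ 2*cnt + p ≤ 6)).
Before cnt := p + 3: ¬(3*p ≥ 7 ∧ (4*p ≥ -12 ↔ 3*p ≤ 0))
Before cnt := cnt - 9: ¬(3*p ≥ 7 ∧ (4*p ≥ -12 ↔ 3*p ≤ 0))
Before cnt := cnt + p + 2: ¬(3*p ≥ 7 ∧ (4*p ≥ -12 ↔ 3*p ≤ 0))
Before assert ¬(cnt + 4 > -9): (¬(cnt > -13)) ∧ (¬(3*p ≥ 7 ∧ (4*p ≥ -12 ↔ 3*p ≤ 0)))
Answer: WP = (¬(cnt > -13)) ∧ (¬(3*p ≥ 7 ∧ (4*p ≥ -12 ↔ 3*p ≤ 0)))


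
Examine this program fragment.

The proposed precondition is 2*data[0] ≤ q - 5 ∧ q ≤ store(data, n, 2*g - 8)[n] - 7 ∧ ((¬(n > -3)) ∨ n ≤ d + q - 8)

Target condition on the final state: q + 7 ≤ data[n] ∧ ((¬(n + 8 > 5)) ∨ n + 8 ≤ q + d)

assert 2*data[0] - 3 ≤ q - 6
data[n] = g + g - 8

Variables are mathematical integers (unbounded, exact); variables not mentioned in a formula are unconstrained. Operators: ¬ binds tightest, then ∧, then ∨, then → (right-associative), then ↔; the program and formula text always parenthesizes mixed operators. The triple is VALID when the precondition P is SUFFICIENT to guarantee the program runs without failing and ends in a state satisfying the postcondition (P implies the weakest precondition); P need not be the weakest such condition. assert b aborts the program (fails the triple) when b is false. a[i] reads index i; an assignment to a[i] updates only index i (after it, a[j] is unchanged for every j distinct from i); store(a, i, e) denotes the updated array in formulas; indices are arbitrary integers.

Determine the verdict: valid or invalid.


Working backward. After the program, the postcondition q + 7 ≤ data[n] ∧ ((¬(n + 8 > 5)) ∨ n + 8 ≤ q + d) must hold; in canonical form it is q ≤ data[n] - 7 ∧ ((¬(n > -3)) ∨ n ≤ d + q - 8).
Before data[n] := g + g - 8: q ≤ store(data, n, 2*g - 8)[n] - 7 ∧ ((¬(n > -3)) ∨ n ≤ d + q - 8)
Before assert 2*data[0] - 3 ≤ q - 6: 2*data[0] ≤ q - 3 ∧ q ≤ store(data, n, 2*g - 8)[n] - 7 ∧ ((¬(n > -3)) ∨ n ≤ d + q - 8)
The weakest precondition is 2*data[0] ≤ q - 3 ∧ q ≤ store(data, n, 2*g - 8)[n] - 7 ∧ ((¬(n > -3)) ∨ n ≤ d + q - 8).
Check whether 2*data[0] ≤ q - 5 ∧ q ≤ store(data, n, 2*g - 8)[n] - 7 ∧ ((¬(n > -3)) ∨ n ≤ d + q - 8) implies it.
Every state satisfying the precondition satisfies the weakest precondition: the implication holds.
Answer: valid


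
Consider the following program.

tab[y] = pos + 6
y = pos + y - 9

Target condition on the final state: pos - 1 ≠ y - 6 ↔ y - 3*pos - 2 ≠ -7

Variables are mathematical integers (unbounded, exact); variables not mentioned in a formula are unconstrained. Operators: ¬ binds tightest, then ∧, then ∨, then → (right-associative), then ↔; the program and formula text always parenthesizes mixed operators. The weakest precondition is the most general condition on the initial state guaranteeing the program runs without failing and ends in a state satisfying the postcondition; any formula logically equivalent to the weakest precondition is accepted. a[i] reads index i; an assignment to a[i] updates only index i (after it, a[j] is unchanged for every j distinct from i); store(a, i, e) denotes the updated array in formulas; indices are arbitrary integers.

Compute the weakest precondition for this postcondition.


Working backward. After the program, the postcondition pos - 1 ≠ y - 6 ↔ y - 3*pos - 2 ≠ -7 must hold; in canonical form it is pos ≠ y - 5 ↔ y ≠ 3*pos - 5.
Before y := pos + y - 9: y ≠ 14 ↔ y ≠ 2*pos + 4
Before tab[y] := pos + 6: y ≠ 14 ↔ y ≠ 2*pos + 4
Answer: WP = y ≠ 14 ↔ y ≠ 2*pos + 4


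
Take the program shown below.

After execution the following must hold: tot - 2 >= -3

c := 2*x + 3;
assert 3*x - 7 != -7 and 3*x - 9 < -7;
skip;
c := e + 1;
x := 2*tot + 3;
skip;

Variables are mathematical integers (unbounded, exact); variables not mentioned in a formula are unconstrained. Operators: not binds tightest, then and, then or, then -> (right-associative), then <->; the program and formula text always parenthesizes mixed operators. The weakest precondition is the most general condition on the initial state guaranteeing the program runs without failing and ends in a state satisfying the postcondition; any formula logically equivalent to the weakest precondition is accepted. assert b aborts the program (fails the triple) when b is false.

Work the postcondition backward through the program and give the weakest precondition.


Working backward. After the program, the postcondition tot - 2 >= -3 must hold; in canonical form it is tot >= -1.
Before skip: tot >= -1
Before x := 2*tot + 3: tot >= -1
Before c := e + 1: tot >= -1
Before skip: tot >= -1
Before assert 3*x - 7 != -7 and 3*x - 9 < -7: 3*x != 0 and 3*x < 2 and tot >= -1
Before c := 2*x + 3: 3*x != 0 and 3*x < 2 and tot >= -1
Answer: WP = 3*x != 0 and 3*x < 2 and tot >= -1


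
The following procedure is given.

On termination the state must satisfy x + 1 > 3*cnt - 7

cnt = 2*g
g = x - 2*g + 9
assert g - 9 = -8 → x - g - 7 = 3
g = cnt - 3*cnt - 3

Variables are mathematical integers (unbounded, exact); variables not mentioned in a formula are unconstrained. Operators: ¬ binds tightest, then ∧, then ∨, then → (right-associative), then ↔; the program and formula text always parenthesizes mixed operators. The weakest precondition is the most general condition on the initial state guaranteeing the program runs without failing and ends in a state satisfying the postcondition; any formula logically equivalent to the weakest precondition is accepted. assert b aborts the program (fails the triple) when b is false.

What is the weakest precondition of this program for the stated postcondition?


Working backward. After the program, the postcondition x + 1 > 3*cnt - 7 must hold; in canonical form it is x > 3*cnt - 8.
Before g := cnt - 3*cnt - 3: x > 3*cnt - 8
Before assert g - 9 = -8 → x - g - 7 = 3: (g = 1 → x = g + 10) ∧ x > 3*cnt - 8
Before g := x - 2*g + 9: (x = 2*g - 8 → 2*g = 19) ∧ x > 3*cnt - 8
Before cnt := 2*g: (x = 2*g - 8 → 2*g = 19) ∧ x > 6*g - 8
Answer: WP = (x = 2*g - 8 → 2*g = 19) ∧ x > 6*g - 8


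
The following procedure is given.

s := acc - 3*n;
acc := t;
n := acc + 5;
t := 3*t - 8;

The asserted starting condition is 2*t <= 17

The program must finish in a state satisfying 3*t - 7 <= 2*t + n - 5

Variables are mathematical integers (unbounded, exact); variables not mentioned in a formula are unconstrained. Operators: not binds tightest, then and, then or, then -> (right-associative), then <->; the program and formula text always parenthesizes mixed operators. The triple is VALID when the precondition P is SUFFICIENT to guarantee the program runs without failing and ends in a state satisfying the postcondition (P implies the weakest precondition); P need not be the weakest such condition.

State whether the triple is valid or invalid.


Working backward. After the program, the postcondition 3*t - 7 <= 2*t + n - 5 must hold; in canonical form it is t <= n + 2.
Before t := 3*t - 8: 3*t <= n + 10
Before n := acc + 5: 3*t <= acc + 15
Before acc := t: 2*t <= 15
Before s := acc - 3*n: 2*t <= 15
The weakest precondition is 2*t <= 15.
Check whether 2*t <= 17 implies it.
Countermodel: at the initial state t = 8, the precondition holds but the weakest precondition fails.
Answer: invalid


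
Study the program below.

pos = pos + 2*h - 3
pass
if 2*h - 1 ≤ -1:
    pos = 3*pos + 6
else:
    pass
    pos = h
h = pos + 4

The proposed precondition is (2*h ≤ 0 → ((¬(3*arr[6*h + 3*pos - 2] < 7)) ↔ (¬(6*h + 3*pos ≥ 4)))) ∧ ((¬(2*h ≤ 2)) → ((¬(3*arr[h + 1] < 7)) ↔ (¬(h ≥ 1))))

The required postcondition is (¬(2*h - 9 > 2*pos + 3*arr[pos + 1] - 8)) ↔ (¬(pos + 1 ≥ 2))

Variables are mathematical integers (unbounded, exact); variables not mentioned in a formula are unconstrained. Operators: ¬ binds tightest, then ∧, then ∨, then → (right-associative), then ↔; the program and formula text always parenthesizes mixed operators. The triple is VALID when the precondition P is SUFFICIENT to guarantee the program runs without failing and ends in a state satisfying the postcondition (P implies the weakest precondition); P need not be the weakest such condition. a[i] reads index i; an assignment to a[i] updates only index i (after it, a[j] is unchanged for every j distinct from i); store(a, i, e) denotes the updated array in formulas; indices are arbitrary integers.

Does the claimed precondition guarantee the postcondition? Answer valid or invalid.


Working backward. After the program, the postcondition (¬(2*h - 9 > 2*pos + 3*arr[pos + 1] - 8)) ↔ (¬(pos + 1 ≥ 2)) must hold; in canonical form it is (¬(2*h > 3*arr[pos + 1] + 2*pos + 1)) ↔ (¬(pos ≥ 1)).
Before h := pos + 4: (¬(3*arr[pos + 1] < 7)) ↔ (¬(pos ≥ 1))
Then branch requires (¬(3*arr[3*pos + 7] < 7)) ↔ (¬(3*pos ≥ -5)); else branch requires (¬(3*arr[h + 1] < 7)) ↔ (¬(h ≥ 1)).
Before the if: (2*h ≤ 0 → ((¬(3*arr[3*pos + 7] < 7)) ↔ (¬(3*pos ≥ -5)))) ∧ ((¬(2*h ≤ 0)) → ((¬(3*arr[h + 1] < 7)) ↔ (¬(h ≥ 1))))
Before skip: (2*h ≤ 0 → ((¬(3*arr[3*pos + 7] < 7)) ↔ (¬(3*pos ≥ -5)))) ∧ ((¬(2*h ≤ 0)) → ((¬(3*arr[h + 1] < 7)) ↔ (¬(h ≥ 1))))
Before pos := pos + 2*h - 3: (2*h ≤ 0 → ((¬(3*arr[6*h + 3*pos - 2] < 7)) ↔ (¬(6*h + 3*pos ≥ 4)))) ∧ ((¬(2*h ≤ 0)) → ((¬(3*arr[h + 1] < 7)) ↔ (¬(h ≥ 1))))
The weakest precondition is (2*h ≤ 0 → ((¬(3*arr[6*h + 3*pos - 2] < 7)) ↔ (¬(6*h + 3*pos ≥ 4)))) ∧ ((¬(2*h ≤ 0)) → ((¬(3*arr[h + 1] < 7)) ↔ (¬(h ≥ 1)))).
Check whether (2*h ≤ 0 → ((¬(3*arr[6*h + 3*pos - 2] < 7)) ↔ (¬(6*h + 3*pos ≥ 4)))) ∧ ((¬(2*h ≤ 2)) → ((¬(3*arr[h + 1] < 7)) ↔ (¬(h ≥ 1)))) implies it.
Countermodel: at the initial state arr = {[2] = 3, [4] = 3, elsewhere 3}, h = 1, pos = 0, the precondition holds but the weakest precondition fails.
Answer: invalid


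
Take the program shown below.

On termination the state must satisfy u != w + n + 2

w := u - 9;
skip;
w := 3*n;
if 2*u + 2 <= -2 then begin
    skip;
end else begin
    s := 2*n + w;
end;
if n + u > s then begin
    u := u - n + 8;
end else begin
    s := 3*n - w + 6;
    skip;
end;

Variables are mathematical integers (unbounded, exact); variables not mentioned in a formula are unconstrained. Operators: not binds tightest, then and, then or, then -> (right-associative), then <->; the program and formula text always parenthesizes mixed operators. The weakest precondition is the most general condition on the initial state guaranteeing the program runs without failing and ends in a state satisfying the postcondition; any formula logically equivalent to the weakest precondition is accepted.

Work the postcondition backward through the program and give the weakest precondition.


Working backward. After the program, the postcondition u != w + n + 2 must hold; in canonical form it is u != n + w + 2.
Then branch requires u != 2*n + w - 6; else branch requires u != n + w + 2.
Before the if: (n + u > s -> u != 2*n + w - 6) and ((not (n + u > s)) -> u != n + w + 2)
Then branch requires (n + u > s -> u != 2*n + w - 6) and ((not (n + u > s)) -> u != n + w + 2); else branch requires (u > n + w -> u != 2*n + w - 6) and ((not (u > n + w)) -> u != n + w + 2).
Before the if: (2*u <= -4 -> ((n + u > s -> u != 2*n + w - 6) and ((not (n + u > s)) -> u != n + w + 2))) and ((not (2*u <= -4)) -> ((u > n + w -> u != 2*n + w - 6) and ((not (u > n + w)) -> u != n + w + 2)))
Before w := 3*n: (2*u <= -4 -> ((n + u > s -> u != 5*n - 6) and ((not (n + u > s)) -> u != 4*n + 2))) and ((not (2*u <= -4)) -> ((u > 4*n -> u != 5*n - 6) and ((not (u > 4*n)) -> u != 4*n + 2)))
Before skip: (2*u <= -4 -> ((n + u > s -> u != 5*n - 6) and ((not (n + u > s)) -> u != 4*n + 2))) and ((not (2*u <= -4)) -> ((u > 4*n -> u != 5*n - 6) and ((not (u > 4*n)) -> u != 4*n + 2)))
Before w := u - 9: (2*u <= -4 -> ((n + u > s -> u != 5*n - 6) and ((not (n + u > s)) -> u != 4*n + 2))) and ((not (2*u <= -4)) -> ((u > 4*n -> u != 5*n - 6) and ((not (u > 4*n)) -> u != 4*n + 2)))
Answer: WP = (2*u <= -4 -> ((n + u > s -> u != 5*n - 6) and ((not (n + u > s)) -> u != 4*n + 2))) and ((not (2*u <= -4)) -> ((u > 4*n -> u != 5*n - 6) and ((not (u > 4*n)) -> u != 4*n + 2)))


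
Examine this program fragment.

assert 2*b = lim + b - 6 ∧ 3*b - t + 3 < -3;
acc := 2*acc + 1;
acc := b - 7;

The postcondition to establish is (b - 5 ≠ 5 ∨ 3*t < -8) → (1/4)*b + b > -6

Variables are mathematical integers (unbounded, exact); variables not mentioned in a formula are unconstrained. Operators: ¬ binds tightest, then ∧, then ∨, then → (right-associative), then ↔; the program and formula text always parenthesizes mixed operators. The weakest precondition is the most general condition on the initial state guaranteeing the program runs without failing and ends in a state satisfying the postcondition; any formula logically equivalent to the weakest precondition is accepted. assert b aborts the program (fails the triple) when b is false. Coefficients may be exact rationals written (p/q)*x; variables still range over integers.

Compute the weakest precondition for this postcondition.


Working backward. After the program, the postcondition (b - 5 ≠ 5 ∨ 3*t < -8) → (1/4)*b + b > -6 must hold; in canonical form it is (b ≠ 10 ∨ 3*t < -8) → (5/4)*b > -6.
Before acc := b - 7: (b ≠ 10 ∨ 3*t < -8) → (5/4)*b > -6
Before acc := 2*acc + 1: (b ≠ 10 ∨ 3*t < -8) → (5/4)*b > -6
Before assert 2*b = lim + b - 6 ∧ 3*b - t + 3 < -3: b = lim - 6 ∧ 3*b < t - 6 ∧ ((b ≠ 10 ∨ 3*t < -8) → (5/4)*b > -6)
Answer: WP = b = lim - 6 ∧ 3*b < t - 6 ∧ ((b ≠ 10 ∨ 3*t < -8) → (5/4)*b > -6)


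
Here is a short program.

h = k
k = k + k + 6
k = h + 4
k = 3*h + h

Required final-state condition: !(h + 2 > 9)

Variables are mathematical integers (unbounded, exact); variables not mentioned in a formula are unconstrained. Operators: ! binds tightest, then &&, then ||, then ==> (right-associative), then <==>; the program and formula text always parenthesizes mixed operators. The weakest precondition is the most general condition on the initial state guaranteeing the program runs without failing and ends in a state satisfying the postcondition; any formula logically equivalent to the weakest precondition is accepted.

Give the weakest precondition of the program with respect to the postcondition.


Working backward. After the program, the postcondition !(h + 2 > 9) must hold; in canonical form it is !(h > 7).
Before k := 3*h + h: !(h > 7)
Before k := h + 4: !(h > 7)
Before k := k + k + 6: !(h > 7)
Before h := k: !(k > 7)
Answer: WP = !(k > 7)


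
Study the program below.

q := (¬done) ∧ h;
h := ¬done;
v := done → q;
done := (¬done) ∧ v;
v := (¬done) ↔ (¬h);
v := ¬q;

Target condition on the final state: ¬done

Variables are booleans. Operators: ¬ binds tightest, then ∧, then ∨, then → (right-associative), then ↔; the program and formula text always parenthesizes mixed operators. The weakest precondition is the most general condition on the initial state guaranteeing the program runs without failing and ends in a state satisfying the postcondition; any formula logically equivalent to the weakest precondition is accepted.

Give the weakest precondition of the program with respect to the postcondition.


Working backward. After the program, ¬done must hold.
Before v := ¬q: ¬done
Before v := (¬done) ↔ (¬h): ¬done
Before done := (¬done) ∧ v: ¬((¬done) ∧ v)
Before v := done → q: ¬((¬done) ∧ (done → q))
Before h := ¬done: ¬((¬done) ∧ (done → q))
Before q := (¬done) ∧ h: ¬((¬done) ∧ (done → ((¬done) ∧ h)))
Answer: WP = ¬((¬done) ∧ (done → ((¬done) ∧ h)))


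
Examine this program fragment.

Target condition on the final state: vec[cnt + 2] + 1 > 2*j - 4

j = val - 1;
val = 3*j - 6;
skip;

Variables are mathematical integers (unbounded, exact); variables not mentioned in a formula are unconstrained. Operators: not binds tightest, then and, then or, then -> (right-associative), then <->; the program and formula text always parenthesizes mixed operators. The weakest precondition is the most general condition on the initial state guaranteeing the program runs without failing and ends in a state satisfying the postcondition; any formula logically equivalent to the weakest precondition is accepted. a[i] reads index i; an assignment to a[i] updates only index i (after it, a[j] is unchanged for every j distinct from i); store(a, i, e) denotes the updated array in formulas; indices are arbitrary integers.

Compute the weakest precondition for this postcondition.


Working backward. After the program, the postcondition vec[cnt + 2] + 1 > 2*j - 4 must hold; in canonical form it is vec[cnt + 2] > 2*j - 5.
Before skip: vec[cnt + 2] > 2*j - 5
Before val := 3*j - 6: vec[cnt + 2] > 2*j - 5
Before j := val - 1: vec[cnt + 2] > 2*val - 7
Answer: WP = vec[cnt + 2] > 2*val - 7
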